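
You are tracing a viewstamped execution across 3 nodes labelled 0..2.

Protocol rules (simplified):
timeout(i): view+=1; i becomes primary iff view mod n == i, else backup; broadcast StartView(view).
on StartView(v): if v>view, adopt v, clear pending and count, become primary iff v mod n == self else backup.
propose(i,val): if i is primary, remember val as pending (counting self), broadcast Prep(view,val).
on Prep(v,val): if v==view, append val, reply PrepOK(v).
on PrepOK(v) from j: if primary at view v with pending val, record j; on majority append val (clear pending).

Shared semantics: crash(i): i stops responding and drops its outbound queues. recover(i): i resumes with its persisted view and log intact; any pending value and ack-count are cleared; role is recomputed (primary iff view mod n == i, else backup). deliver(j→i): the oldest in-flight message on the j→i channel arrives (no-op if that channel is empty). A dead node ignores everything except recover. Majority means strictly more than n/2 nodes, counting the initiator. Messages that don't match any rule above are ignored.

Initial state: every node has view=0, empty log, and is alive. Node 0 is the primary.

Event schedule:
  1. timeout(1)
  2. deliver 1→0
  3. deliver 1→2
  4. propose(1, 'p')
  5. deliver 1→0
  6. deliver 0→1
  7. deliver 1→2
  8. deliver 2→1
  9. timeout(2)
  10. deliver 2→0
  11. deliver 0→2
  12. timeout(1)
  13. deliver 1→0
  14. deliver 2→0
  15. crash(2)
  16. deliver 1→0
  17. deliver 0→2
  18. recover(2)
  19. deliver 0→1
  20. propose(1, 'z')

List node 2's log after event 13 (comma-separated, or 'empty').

p

after 1 — timeout(1): n1:prim/v1/[-]
after 2 — deliver 1→0: n0:back/v1/[-]
after 3 — deliver 1→2: n2:back/v1/[-]
after 4 — propose(1,'p'): ·
after 5 — deliver 1→0: n0:back/v1/[p]
after 6 — deliver 0→1: n1:prim/v1/[p]
after 7 — deliver 1→2: n2:back/v1/[p]
after 8 — deliver 2→1: ·
after 9 — timeout(2): n2:prim/v2/[p]
after 10 — deliver 2→0: n0:back/v2/[p]
after 11 — deliver 0→2: ·
after 12 — timeout(1): n1:back/v2/[p]
after 13 — deliver 1→0: ·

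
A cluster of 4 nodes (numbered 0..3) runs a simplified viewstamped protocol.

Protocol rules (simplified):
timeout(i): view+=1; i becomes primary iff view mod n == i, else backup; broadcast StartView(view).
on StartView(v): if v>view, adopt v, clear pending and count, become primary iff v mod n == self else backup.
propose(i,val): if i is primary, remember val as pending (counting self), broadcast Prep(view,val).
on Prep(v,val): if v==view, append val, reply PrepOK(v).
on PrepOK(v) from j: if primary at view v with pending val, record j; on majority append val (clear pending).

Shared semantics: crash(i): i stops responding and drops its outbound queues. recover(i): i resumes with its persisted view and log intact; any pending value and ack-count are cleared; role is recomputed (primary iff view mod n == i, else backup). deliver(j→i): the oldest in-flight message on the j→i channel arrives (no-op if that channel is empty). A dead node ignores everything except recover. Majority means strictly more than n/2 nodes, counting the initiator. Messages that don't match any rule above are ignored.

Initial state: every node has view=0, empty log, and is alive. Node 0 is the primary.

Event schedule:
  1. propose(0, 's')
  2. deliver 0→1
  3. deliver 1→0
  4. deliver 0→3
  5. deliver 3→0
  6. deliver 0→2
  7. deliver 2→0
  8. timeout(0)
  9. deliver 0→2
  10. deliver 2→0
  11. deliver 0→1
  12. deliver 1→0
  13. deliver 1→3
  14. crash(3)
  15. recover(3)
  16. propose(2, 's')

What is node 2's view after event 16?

1. propose(0,'s'):  nop
2. deliver 0→1:  <1:back v0 s>
3. deliver 1→0:  nop
4. deliver 0→3:  <3:back v0 s>
5. deliver 3→0:  <0:prim v0 s>
6. deliver 0→2:  <2:back v0 s>
7. deliver 2→0:  nop
8. timeout(0):  <0:back v1 s>
9. deliver 0→2:  <2:back v1 s>
10. deliver 2→0:  nop
11. deliver 0→1:  <1:prim v1 s>
12. deliver 1→0:  nop
13. deliver 1→3:  nop
14. crash(3):  <3:✗back v0 s>
15. recover(3):  <3:back v0 s>
16. propose(2,'s'):  nop

1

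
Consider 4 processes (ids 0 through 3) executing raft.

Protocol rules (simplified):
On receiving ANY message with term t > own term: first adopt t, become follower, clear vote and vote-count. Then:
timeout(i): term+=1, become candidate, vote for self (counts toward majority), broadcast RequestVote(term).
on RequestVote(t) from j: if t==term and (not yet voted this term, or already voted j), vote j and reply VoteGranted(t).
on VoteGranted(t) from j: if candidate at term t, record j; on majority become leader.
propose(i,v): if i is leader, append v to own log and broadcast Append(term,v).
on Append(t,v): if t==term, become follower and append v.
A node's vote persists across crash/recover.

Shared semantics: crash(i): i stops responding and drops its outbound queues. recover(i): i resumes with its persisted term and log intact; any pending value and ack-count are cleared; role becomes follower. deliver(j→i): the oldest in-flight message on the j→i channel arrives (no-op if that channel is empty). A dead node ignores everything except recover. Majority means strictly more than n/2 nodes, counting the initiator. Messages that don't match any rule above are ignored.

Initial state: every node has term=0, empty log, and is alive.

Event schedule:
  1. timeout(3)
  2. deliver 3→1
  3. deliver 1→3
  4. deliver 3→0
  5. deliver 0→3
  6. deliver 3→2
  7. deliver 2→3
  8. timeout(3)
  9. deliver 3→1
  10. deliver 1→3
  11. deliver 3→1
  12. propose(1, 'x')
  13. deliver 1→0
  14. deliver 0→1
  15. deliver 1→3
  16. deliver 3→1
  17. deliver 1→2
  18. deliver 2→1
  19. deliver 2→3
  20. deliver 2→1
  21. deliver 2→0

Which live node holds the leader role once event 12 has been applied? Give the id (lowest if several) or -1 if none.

-1

[1] timeout(3) → N3(cand t1 [-])
[2] deliver 3→1 → N1(foll t1 [-])
[3] deliver 1→3 → ∅
[4] deliver 3→0 → N0(foll t1 [-])
[5] deliver 0→3 → N3(lead t1 [-])
[6] deliver 3→2 → N2(foll t1 [-])
[7] deliver 2→3 → ∅
[8] timeout(3) → N3(cand t2 [-])
[9] deliver 3→1 → N1(foll t2 [-])
[10] deliver 1→3 → ∅
[11] deliver 3→1 → ∅
[12] propose(1,'x') → ∅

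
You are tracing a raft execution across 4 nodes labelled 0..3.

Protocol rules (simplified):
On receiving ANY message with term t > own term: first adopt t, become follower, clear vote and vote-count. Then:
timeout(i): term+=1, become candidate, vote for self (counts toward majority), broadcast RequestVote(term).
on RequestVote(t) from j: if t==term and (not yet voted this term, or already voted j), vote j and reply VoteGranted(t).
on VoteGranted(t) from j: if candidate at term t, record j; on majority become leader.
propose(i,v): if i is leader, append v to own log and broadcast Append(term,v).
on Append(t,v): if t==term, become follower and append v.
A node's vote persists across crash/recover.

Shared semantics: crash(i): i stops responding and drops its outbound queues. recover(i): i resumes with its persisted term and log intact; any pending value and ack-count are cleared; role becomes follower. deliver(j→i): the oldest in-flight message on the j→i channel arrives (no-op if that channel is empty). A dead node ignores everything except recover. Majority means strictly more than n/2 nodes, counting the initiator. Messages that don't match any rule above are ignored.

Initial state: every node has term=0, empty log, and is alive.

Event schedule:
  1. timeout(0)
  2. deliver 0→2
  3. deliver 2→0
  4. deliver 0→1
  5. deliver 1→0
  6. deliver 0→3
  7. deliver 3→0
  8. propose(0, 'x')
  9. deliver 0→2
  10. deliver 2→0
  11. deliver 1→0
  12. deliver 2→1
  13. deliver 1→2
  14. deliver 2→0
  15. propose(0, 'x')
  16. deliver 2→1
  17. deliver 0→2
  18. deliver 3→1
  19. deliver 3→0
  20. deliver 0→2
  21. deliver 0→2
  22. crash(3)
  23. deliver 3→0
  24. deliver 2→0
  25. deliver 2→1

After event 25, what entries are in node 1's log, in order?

[1] timeout(0) → N0(cand t1 [-])
[2] deliver 0→2 → N2(foll t1 [-])
[3] deliver 2→0 → ∅
[4] deliver 0→1 → N1(foll t1 [-])
[5] deliver 1→0 → N0(lead t1 [-])
[6] deliver 0→3 → N3(foll t1 [-])
[7] deliver 3→0 → ∅
[8] propose(0,'x') → N0(lead t1 [x])
[9] deliver 0→2 → N2(foll t1 [x])
[10] deliver 2→0 → ∅
[11] deliver 1→0 → ∅
[12] deliver 2→1 → ∅
[13] deliver 1→2 → ∅
[14] deliver 2→0 → ∅
[15] propose(0,'x') → N0(lead t1 [x,x])
[16] deliver 2→1 → ∅
[17] deliver 0→2 → N2(foll t1 [x,x])
[18] deliver 3→1 → ∅
[19] deliver 3→0 → ∅
[20] deliver 0→2 → ∅
[21] deliver 0→2 → ∅
[22] crash(3) → N3(✗foll t1 [-])
[23] deliver 3→0 → ∅
[24] deliver 2→0 → ∅
[25] deliver 2→1 → ∅

empty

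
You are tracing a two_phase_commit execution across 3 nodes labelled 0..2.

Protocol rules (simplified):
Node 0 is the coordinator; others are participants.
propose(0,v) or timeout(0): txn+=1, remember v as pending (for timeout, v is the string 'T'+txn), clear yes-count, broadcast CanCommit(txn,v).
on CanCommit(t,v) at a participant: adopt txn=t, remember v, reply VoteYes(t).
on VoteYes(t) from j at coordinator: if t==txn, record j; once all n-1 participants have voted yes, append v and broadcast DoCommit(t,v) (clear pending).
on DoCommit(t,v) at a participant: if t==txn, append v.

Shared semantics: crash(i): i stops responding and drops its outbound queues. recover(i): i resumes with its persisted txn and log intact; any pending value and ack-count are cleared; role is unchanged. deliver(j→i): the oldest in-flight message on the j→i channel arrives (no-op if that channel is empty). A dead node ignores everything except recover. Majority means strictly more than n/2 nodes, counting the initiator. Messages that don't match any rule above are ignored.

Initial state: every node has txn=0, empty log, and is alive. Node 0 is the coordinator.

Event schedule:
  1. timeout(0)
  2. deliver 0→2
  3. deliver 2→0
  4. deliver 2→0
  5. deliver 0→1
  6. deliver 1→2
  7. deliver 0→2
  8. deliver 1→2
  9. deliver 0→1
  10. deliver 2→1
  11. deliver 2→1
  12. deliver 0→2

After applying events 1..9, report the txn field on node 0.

1

1. timeout(0):  <0:coor t1 ->
2. deliver 0→2:  <2:part t1 ->
3. deliver 2→0:  nop
4. deliver 2→0:  nop
5. deliver 0→1:  <1:part t1 ->
6. deliver 1→2:  nop
7. deliver 0→2:  nop
8. deliver 1→2:  nop
9. deliver 0→1:  nop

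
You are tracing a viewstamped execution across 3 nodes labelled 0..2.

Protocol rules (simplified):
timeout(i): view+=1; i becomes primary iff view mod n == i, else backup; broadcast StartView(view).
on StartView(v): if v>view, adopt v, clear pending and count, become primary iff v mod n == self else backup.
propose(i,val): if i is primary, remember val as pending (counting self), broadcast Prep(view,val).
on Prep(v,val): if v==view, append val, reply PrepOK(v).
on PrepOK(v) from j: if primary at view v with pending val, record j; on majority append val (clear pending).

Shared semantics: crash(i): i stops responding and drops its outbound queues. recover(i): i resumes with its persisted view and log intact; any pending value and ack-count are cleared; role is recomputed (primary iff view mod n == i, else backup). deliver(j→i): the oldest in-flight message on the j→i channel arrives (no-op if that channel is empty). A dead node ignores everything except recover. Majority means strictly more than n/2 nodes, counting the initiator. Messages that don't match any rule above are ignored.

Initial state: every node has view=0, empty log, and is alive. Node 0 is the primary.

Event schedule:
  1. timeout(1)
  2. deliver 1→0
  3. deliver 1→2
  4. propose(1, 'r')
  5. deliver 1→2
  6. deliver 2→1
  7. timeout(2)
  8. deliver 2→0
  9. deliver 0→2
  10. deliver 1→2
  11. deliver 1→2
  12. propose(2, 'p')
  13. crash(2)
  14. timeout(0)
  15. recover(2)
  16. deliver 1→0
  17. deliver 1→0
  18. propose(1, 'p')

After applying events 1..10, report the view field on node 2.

2

after 1 — timeout(1): n1:prim/v1/[-]
after 2 — deliver 1→0: n0:back/v1/[-]
after 3 — deliver 1→2: n2:back/v1/[-]
after 4 — propose(1,'r'): ·
after 5 — deliver 1→2: n2:back/v1/[r]
after 6 — deliver 2→1: n1:prim/v1/[r]
after 7 — timeout(2): n2:prim/v2/[r]
after 8 — deliver 2→0: n0:back/v2/[-]
after 9 — deliver 0→2: ·
after 10 — deliver 1→2: ·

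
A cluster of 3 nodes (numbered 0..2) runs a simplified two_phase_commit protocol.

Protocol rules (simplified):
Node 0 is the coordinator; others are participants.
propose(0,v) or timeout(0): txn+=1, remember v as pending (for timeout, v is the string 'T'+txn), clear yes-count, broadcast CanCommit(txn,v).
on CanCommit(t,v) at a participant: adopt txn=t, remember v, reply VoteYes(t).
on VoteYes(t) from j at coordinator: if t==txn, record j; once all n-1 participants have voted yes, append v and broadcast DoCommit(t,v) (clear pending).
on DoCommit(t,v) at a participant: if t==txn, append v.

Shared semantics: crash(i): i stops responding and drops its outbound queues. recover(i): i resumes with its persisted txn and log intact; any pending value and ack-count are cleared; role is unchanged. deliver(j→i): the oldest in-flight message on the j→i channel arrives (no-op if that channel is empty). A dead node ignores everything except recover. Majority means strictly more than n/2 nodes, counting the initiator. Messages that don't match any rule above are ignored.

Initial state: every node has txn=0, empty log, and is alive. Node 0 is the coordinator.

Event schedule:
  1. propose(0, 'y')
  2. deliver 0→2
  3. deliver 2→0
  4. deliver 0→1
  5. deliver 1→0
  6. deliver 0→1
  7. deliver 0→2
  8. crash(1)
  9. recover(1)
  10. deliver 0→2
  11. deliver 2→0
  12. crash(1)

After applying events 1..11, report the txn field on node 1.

1. propose(0,'y'):  <0:coor t1 ->
2. deliver 0→2:  <2:part t1 ->
3. deliver 2→0:  nop
4. deliver 0→1:  <1:part t1 ->
5. deliver 1→0:  <0:coor t1 y>
6. deliver 0→1:  <1:part t1 y>
7. deliver 0→2:  <2:part t1 y>
8. crash(1):  <1:✗part t1 y>
9. recover(1):  <1:part t1 y>
10. deliver 0→2:  nop
11. deliver 2→0:  nop

1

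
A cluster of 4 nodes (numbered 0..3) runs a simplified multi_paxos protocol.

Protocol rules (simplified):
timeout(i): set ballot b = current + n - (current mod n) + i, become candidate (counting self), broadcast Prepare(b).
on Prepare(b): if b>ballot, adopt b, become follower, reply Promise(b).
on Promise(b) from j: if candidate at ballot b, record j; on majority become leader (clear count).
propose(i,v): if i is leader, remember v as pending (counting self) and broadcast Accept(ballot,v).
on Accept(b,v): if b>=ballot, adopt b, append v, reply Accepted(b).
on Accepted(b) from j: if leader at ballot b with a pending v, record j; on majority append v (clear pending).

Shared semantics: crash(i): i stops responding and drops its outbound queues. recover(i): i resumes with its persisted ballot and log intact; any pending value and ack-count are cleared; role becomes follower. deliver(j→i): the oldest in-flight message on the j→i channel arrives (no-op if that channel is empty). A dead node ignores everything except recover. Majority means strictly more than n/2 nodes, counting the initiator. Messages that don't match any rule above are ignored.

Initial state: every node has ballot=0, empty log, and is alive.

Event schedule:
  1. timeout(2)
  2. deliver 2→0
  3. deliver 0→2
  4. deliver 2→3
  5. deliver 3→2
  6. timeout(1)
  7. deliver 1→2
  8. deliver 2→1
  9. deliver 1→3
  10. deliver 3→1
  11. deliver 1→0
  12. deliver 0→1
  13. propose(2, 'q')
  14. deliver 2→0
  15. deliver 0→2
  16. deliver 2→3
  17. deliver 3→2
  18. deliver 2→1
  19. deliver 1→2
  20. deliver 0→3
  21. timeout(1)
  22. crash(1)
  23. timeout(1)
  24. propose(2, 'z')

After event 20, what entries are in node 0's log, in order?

q

step 1 timeout(2): 2={cand,b=6,log=-}
step 2 deliver 2→0: 0={foll,b=6,log=-}
step 3 deliver 0→2: —
step 4 deliver 2→3: 3={foll,b=6,log=-}
step 5 deliver 3→2: 2={lead,b=6,log=-}
step 6 timeout(1): 1={cand,b=5,log=-}
step 7 deliver 1→2: —
step 8 deliver 2→1: 1={foll,b=6,log=-}
step 9 deliver 1→3: —
step 10 deliver 3→1: —
step 11 deliver 1→0: —
step 12 deliver 0→1: —
step 13 propose(2,'q'): —
step 14 deliver 2→0: 0={foll,b=6,log=q}
step 15 deliver 0→2: —
step 16 deliver 2→3: 3={foll,b=6,log=q}
step 17 deliver 3→2: 2={lead,b=6,log=q}
step 18 deliver 2→1: 1={foll,b=6,log=q}
step 19 deliver 1→2: —
step 20 deliver 0→3: —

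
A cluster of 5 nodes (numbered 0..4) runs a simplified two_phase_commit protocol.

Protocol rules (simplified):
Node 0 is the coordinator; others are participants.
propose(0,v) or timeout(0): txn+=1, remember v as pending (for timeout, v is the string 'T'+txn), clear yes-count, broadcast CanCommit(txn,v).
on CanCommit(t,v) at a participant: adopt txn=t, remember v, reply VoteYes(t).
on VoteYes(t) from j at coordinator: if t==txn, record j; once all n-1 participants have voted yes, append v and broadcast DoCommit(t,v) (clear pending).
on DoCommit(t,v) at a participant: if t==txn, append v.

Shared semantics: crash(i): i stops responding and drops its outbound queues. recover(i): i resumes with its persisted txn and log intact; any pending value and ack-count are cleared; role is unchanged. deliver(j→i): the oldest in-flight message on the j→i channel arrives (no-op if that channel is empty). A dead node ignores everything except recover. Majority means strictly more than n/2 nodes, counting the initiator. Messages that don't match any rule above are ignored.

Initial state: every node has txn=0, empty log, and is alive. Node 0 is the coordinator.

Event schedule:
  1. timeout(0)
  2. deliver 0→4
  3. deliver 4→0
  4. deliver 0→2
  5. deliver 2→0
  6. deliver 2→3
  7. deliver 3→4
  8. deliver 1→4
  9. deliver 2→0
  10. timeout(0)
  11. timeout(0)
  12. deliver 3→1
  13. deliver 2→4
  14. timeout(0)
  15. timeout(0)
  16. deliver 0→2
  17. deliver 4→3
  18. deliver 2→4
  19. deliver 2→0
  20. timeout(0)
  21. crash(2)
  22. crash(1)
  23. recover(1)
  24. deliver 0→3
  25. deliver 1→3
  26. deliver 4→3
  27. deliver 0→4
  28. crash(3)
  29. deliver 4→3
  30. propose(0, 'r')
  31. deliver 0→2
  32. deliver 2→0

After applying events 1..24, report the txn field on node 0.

6

after 1 — timeout(0): n0:coor/t1/[-]
after 2 — deliver 0→4: n4:part/t1/[-]
after 3 — deliver 4→0: ·
after 4 — deliver 0→2: n2:part/t1/[-]
after 5 — deliver 2→0: ·
after 6 — deliver 2→3: ·
after 7 — deliver 3→4: ·
after 8 — deliver 1→4: ·
after 9 — deliver 2→0: ·
after 10 — timeout(0): n0:coor/t2/[-]
after 11 — timeout(0): n0:coor/t3/[-]
after 12 — deliver 3→1: ·
after 13 — deliver 2→4: ·
after 14 — timeout(0): n0:coor/t4/[-]
after 15 — timeout(0): n0:coor/t5/[-]
after 16 — deliver 0→2: n2:part/t2/[-]
after 17 — deliver 4→3: ·
after 18 — deliver 2→4: ·
after 19 — deliver 2→0: ·
after 20 — timeout(0): n0:coor/t6/[-]
after 21 — crash(2): n2:✗part/t2/[-]
after 22 — crash(1): n1:✗part/t0/[-]
after 23 — recover(1): n1:part/t0/[-]
after 24 — deliver 0→3: n3:part/t1/[-]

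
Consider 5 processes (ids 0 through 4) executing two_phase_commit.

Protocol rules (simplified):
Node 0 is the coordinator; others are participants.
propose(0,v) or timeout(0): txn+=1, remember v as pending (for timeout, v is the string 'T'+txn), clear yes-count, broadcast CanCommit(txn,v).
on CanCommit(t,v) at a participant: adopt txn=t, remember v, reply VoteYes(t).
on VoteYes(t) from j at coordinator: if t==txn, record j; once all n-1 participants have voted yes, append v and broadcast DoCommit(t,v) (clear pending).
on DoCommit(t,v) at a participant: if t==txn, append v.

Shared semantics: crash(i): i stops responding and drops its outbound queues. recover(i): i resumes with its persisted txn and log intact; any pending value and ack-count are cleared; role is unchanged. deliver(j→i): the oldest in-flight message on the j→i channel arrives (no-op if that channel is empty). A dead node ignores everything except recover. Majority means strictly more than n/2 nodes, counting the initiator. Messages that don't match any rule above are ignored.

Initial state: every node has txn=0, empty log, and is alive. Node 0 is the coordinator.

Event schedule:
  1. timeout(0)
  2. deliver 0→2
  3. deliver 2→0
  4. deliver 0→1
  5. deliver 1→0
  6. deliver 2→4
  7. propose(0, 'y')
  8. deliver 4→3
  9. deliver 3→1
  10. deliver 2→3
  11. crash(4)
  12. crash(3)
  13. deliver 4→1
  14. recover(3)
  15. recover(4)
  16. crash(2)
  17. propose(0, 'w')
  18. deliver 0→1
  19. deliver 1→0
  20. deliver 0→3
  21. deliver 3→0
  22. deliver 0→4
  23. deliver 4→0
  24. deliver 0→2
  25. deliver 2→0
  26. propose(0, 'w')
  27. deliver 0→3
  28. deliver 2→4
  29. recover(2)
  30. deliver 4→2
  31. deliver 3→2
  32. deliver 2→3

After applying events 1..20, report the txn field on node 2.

1

after 1 — timeout(0): n0:coor/t1/[-]
after 2 — deliver 0→2: n2:part/t1/[-]
after 3 — deliver 2→0: ·
after 4 — deliver 0→1: n1:part/t1/[-]
after 5 — deliver 1→0: ·
after 6 — deliver 2→4: ·
after 7 — propose(0,'y'): n0:coor/t2/[-]
after 8 — deliver 4→3: ·
after 9 — deliver 3→1: ·
after 10 — deliver 2→3: ·
after 11 — crash(4): n4:✗part/t0/[-]
after 12 — crash(3): n3:✗part/t0/[-]
after 13 — deliver 4→1: ·
after 14 — recover(3): n3:part/t0/[-]
after 15 — recover(4): n4:part/t0/[-]
after 16 — crash(2): n2:✗part/t1/[-]
after 17 — propose(0,'w'): n0:coor/t3/[-]
after 18 — deliver 0→1: n1:part/t2/[-]
after 19 — deliver 1→0: ·
after 20 — deliver 0→3: n3:part/t1/[-]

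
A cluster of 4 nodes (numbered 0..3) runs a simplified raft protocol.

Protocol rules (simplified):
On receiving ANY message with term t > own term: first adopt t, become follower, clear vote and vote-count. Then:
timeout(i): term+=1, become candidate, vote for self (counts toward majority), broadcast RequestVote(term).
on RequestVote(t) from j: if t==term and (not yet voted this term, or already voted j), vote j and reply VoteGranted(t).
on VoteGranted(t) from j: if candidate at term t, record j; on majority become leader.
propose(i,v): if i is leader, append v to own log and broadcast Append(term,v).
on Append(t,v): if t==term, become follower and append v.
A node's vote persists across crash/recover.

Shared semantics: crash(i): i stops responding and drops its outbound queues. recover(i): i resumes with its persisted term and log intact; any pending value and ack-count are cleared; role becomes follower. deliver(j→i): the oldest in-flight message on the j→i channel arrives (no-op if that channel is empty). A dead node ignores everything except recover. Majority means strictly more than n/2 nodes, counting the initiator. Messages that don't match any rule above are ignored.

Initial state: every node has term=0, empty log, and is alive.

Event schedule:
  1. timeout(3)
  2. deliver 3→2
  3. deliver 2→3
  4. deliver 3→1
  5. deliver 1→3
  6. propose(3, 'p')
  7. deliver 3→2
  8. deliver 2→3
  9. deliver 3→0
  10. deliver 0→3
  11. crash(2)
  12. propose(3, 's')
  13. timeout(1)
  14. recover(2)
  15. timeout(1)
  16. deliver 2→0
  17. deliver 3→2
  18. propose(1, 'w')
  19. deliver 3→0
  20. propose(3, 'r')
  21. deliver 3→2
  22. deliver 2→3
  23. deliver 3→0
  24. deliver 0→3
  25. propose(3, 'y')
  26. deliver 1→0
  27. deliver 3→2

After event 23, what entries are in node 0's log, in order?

p,s

after 1 — timeout(3): n3:cand/t1/[-]
after 2 — deliver 3→2: n2:foll/t1/[-]
after 3 — deliver 2→3: ·
after 4 — deliver 3→1: n1:foll/t1/[-]
after 5 — deliver 1→3: n3:lead/t1/[-]
after 6 — propose(3,'p'): n3:lead/t1/[p]
after 7 — deliver 3→2: n2:foll/t1/[p]
after 8 — deliver 2→3: ·
after 9 — deliver 3→0: n0:foll/t1/[-]
after 10 — deliver 0→3: ·
after 11 — crash(2): n2:✗foll/t1/[p]
after 12 — propose(3,'s'): n3:lead/t1/[p,s]
after 13 — timeout(1): n1:cand/t2/[-]
after 14 — recover(2): n2:foll/t1/[p]
after 15 — timeout(1): n1:cand/t3/[-]
after 16 — deliver 2→0: ·
after 17 — deliver 3→2: n2:foll/t1/[p,s]
after 18 — propose(1,'w'): ·
after 19 — deliver 3→0: n0:foll/t1/[p]
after 20 — propose(3,'r'): n3:lead/t1/[p,s,r]
after 21 — deliver 3→2: n2:foll/t1/[p,s,r]
after 22 — deliver 2→3: ·
after 23 — deliver 3→0: n0:foll/t1/[p,s]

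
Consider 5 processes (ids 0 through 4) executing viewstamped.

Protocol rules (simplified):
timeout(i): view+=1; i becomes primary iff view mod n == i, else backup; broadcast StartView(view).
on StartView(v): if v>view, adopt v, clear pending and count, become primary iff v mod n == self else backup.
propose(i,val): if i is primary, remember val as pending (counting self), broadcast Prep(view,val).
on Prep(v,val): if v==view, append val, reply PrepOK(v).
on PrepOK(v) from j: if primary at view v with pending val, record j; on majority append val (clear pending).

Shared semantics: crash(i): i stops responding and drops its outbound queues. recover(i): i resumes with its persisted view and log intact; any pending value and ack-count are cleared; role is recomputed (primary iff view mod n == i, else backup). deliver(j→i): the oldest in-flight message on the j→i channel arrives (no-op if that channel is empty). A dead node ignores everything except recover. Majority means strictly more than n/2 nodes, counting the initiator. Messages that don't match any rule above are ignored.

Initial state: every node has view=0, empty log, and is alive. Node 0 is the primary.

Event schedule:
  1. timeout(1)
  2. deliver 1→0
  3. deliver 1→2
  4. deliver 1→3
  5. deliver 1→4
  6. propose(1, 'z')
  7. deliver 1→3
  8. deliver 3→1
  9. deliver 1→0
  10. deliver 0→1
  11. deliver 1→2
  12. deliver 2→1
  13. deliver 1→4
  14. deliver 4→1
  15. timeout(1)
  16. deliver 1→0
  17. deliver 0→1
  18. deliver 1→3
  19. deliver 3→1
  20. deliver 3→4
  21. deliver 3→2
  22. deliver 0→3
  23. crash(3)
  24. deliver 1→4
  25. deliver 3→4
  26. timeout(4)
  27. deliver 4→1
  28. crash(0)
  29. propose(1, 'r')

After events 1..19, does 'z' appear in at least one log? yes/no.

e1 timeout(1): 1[prim,v=1,-]
e2 deliver 1→0: 0[back,v=1,-]
e3 deliver 1→2: 2[back,v=1,-]
e4 deliver 1→3: 3[back,v=1,-]
e5 deliver 1→4: 4[back,v=1,-]
e6 propose(1,'z'): ·
e7 deliver 1→3: 3[back,v=1,z]
e8 deliver 3→1: ·
e9 deliver 1→0: 0[back,v=1,z]
e10 deliver 0→1: 1[prim,v=1,z]
e11 deliver 1→2: 2[back,v=1,z]
e12 deliver 2→1: ·
e13 deliver 1→4: 4[back,v=1,z]
e14 deliver 4→1: ·
e15 timeout(1): 1[back,v=2,z]
e16 deliver 1→0: 0[back,v=2,z]
e17 deliver 0→1: ·
e18 deliver 1→3: 3[back,v=2,z]
e19 deliver 3→1: ·

yes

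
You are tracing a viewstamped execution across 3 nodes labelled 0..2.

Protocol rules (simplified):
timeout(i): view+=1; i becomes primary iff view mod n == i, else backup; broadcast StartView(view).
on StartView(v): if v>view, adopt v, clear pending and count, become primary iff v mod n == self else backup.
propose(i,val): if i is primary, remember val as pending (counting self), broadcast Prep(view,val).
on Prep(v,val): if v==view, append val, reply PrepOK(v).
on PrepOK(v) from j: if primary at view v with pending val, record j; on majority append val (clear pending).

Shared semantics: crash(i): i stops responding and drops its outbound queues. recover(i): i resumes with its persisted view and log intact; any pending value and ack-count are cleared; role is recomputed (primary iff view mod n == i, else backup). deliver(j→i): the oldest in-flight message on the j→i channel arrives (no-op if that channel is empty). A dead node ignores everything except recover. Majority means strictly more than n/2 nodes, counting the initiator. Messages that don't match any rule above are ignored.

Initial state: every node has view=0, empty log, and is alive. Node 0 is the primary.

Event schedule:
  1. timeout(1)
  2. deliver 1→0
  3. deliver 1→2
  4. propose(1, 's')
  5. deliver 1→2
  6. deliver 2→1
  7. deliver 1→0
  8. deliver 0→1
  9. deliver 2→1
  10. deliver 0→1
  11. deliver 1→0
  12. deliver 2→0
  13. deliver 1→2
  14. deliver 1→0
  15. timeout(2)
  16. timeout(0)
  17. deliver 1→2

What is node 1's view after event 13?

e1 timeout(1): 1[prim,v=1,-]
e2 deliver 1→0: 0[back,v=1,-]
e3 deliver 1→2: 2[back,v=1,-]
e4 propose(1,'s'): ·
e5 deliver 1→2: 2[back,v=1,s]
e6 deliver 2→1: 1[prim,v=1,s]
e7 deliver 1→0: 0[back,v=1,s]
e8 deliver 0→1: ·
e9 deliver 2→1: ·
e10 deliver 0→1: ·
e11 deliver 1→0: ·
e12 deliver 2→0: ·
e13 deliver 1→2: ·

1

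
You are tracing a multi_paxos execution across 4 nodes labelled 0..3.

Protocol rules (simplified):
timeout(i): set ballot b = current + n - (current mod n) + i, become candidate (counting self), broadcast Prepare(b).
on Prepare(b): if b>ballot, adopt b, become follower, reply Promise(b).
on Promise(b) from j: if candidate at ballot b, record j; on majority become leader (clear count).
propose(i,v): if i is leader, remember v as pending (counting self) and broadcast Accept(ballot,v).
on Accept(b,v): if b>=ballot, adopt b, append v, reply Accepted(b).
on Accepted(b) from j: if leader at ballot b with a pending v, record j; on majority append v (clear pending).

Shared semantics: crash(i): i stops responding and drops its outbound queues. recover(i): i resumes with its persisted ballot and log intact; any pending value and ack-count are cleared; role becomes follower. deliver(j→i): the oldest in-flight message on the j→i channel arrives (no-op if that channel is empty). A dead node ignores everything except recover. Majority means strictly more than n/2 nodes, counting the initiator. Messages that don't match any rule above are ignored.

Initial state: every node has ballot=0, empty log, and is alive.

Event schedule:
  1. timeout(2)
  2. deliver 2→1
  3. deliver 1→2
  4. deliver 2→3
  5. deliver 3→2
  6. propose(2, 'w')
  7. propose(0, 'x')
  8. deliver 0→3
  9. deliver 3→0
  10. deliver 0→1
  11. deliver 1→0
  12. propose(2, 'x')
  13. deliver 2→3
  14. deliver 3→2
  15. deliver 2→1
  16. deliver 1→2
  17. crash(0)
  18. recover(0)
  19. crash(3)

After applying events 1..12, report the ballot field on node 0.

e1 timeout(2): 2[cand,b=6,-]
e2 deliver 2→1: 1[foll,b=6,-]
e3 deliver 1→2: ·
e4 deliver 2→3: 3[foll,b=6,-]
e5 deliver 3→2: 2[lead,b=6,-]
e6 propose(2,'w'): ·
e7 propose(0,'x'): ·
e8 deliver 0→3: ·
e9 deliver 3→0: ·
e10 deliver 0→1: ·
e11 deliver 1→0: ·
e12 propose(2,'x'): ·

0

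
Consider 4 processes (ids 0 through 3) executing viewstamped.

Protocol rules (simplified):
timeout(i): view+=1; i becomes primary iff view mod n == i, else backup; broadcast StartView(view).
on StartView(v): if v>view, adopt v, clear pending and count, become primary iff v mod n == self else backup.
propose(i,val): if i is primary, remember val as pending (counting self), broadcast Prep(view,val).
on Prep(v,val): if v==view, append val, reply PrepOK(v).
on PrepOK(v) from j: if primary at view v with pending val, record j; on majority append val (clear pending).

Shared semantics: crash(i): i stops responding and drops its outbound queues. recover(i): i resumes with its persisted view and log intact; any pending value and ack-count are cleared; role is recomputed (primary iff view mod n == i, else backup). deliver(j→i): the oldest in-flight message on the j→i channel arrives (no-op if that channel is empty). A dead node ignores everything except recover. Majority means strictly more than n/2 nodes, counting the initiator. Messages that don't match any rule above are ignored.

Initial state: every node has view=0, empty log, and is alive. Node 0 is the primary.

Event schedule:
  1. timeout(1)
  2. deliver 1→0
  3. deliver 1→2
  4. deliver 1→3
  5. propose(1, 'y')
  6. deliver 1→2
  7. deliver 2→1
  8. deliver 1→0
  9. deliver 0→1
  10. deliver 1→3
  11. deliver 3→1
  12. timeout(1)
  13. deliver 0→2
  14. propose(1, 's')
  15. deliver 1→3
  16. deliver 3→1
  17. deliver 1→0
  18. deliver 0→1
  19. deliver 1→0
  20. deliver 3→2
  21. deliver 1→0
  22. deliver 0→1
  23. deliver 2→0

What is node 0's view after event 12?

1. timeout(1):  <1:prim v1 ->
2. deliver 1→0:  <0:back v1 ->
3. deliver 1→2:  <2:back v1 ->
4. deliver 1→3:  <3:back v1 ->
5. propose(1,'y'):  nop
6. deliver 1→2:  <2:back v1 y>
7. deliver 2→1:  nop
8. deliver 1→0:  <0:back v1 y>
9. deliver 0→1:  <1:prim v1 y>
10. deliver 1→3:  <3:back v1 y>
11. deliver 3→1:  nop
12. timeout(1):  <1:back v2 y>

1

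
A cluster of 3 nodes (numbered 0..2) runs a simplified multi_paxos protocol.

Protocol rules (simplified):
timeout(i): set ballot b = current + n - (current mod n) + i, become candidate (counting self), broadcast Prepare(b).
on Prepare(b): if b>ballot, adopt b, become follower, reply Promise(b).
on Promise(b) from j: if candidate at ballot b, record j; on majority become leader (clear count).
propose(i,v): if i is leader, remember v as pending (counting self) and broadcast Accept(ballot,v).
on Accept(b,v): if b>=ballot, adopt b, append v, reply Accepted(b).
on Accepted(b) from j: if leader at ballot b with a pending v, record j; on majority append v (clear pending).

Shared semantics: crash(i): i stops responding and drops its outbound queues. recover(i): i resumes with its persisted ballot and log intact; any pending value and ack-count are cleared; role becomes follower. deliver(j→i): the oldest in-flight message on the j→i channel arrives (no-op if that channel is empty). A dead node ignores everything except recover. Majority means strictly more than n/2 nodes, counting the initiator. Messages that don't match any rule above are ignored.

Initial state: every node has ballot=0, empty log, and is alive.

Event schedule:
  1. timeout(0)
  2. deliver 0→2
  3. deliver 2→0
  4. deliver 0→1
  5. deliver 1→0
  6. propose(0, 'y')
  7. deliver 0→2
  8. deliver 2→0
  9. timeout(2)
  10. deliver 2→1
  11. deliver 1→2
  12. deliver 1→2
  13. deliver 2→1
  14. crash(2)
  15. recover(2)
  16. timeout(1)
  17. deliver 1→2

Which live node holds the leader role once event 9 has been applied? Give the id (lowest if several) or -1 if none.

1. timeout(0):  <0:cand b3 ->
2. deliver 0→2:  <2:foll b3 ->
3. deliver 2→0:  <0:lead b3 ->
4. deliver 0→1:  <1:foll b3 ->
5. deliver 1→0:  nop
6. propose(0,'y'):  nop
7. deliver 0→2:  <2:foll b3 y>
8. deliver 2→0:  <0:lead b3 y>
9. timeout(2):  <2:cand b8 y>

0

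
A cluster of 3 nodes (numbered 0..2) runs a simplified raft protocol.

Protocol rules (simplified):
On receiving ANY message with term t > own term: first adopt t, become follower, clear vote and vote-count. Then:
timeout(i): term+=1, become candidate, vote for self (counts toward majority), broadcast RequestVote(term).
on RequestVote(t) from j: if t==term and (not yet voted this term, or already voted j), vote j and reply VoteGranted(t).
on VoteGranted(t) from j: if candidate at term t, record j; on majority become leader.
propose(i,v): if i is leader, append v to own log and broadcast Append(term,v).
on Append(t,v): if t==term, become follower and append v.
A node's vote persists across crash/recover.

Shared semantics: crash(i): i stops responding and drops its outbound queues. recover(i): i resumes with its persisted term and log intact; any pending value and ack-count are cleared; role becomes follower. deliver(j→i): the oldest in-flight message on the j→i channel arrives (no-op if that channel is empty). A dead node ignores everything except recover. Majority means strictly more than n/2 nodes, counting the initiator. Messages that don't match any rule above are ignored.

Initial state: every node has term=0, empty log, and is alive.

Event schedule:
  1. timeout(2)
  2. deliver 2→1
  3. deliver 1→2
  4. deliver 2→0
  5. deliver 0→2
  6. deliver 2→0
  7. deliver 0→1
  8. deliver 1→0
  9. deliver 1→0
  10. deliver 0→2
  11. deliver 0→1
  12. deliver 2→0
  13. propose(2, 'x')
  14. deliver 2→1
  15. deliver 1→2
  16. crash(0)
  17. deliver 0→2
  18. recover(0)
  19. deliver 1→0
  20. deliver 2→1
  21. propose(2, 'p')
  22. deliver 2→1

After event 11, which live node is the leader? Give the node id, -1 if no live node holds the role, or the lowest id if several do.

1. timeout(2):  <2:cand t1 ->
2. deliver 2→1:  <1:foll t1 ->
3. deliver 1→2:  <2:lead t1 ->
4. deliver 2→0:  <0:foll t1 ->
5. deliver 0→2:  nop
6. deliver 2→0:  nop
7. deliver 0→1:  nop
8. deliver 1→0:  nop
9. deliver 1→0:  nop
10. deliver 0→2:  nop
11. deliver 0→1:  nop

2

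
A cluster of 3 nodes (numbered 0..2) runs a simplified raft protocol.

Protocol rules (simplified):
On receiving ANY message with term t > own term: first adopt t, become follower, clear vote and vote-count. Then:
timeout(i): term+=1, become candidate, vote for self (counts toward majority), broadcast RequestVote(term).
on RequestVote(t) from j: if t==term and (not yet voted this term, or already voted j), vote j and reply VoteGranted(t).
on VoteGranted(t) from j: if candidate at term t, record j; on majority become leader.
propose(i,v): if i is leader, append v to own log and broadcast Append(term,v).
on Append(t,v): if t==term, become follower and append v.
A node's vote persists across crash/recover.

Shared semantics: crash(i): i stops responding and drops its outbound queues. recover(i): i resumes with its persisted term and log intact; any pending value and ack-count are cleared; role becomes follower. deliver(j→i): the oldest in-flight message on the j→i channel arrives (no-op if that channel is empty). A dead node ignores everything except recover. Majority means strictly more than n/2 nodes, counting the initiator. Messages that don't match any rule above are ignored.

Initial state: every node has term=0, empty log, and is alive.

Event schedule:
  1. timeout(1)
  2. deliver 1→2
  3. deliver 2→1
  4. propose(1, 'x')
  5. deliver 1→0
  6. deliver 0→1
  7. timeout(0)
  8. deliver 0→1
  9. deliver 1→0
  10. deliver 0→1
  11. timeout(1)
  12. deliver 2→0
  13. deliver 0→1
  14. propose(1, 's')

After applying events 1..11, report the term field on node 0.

2

e1 timeout(1): 1[cand,t=1,-]
e2 deliver 1→2: 2[foll,t=1,-]
e3 deliver 2→1: 1[lead,t=1,-]
e4 propose(1,'x'): 1[lead,t=1,x]
e5 deliver 1→0: 0[foll,t=1,-]
e6 deliver 0→1: ·
e7 timeout(0): 0[cand,t=2,-]
e8 deliver 0→1: 1[foll,t=2,x]
e9 deliver 1→0: ·
e10 deliver 0→1: ·
e11 timeout(1): 1[cand,t=3,x]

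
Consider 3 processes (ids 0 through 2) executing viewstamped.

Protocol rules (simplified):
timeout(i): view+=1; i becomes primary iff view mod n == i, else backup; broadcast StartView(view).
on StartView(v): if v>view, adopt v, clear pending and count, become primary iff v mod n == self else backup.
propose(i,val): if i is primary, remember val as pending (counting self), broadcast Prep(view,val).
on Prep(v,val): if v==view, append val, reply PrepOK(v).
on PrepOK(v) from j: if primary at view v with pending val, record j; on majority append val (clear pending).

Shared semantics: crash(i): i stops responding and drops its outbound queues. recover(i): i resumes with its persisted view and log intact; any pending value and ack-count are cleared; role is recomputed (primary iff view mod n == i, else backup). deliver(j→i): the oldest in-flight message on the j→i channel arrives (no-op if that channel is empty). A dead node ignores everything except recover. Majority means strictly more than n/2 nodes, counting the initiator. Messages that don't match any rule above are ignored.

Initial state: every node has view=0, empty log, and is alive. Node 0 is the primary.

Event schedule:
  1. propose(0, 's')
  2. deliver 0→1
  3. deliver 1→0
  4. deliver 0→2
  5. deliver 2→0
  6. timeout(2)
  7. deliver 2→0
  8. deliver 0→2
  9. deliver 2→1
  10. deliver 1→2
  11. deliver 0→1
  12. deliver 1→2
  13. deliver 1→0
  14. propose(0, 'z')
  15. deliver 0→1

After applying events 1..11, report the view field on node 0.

[1] propose(0,'s') → ∅
[2] deliver 0→1 → N1(back v0 [s])
[3] deliver 1→0 → N0(prim v0 [s])
[4] deliver 0→2 → N2(back v0 [s])
[5] deliver 2→0 → ∅
[6] timeout(2) → N2(back v1 [s])
[7] deliver 2→0 → N0(back v1 [s])
[8] deliver 0→2 → ∅
[9] deliver 2→1 → N1(prim v1 [s])
[10] deliver 1→2 → ∅
[11] deliver 0→1 → ∅

1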